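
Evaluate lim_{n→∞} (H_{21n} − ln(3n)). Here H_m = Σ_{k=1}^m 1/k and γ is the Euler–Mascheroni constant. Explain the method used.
lim = ln 7 + γ

By Euler-Maclaurin, H_m = ln m + γ + O(1/m). So
  H_{21n} − ln(3n) = ln(21n) + γ − ln(3n) + O(1/n)
                       = ln(21/3) + γ + O(1/n).
Hence the limit is ln(21/3) + γ (= ln 7).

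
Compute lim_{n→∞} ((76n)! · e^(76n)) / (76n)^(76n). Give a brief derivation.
lim = ∞

Stirling: (76n)! ~ sqrt(2π·76n) · (76n/e)^(76n). Hence
  (76n)! · e^(76n) / (76n)^(76n) ~ sqrt(2π·76n) = sqrt(2π·76) · sqrt(n) → ∞.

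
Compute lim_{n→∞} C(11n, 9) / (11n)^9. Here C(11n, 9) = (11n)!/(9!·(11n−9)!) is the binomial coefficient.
lim = 1/9! = 1/362880

With N = 11n → ∞: C(N, 9) / N^9 = [N(N−1)…(N−8)] / (9! · N^9) = (1/9!) · 1 · (1 − 1/(11n)) · … · (1 − 8/(11n)). Each factor → 1 as N → ∞, so the limit is 1/9! = 1/362880.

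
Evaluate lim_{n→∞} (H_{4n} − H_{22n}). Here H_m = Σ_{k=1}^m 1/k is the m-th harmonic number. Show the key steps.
lim = ln(4/22) = ln(2/11)

Euler-Maclaurin gives H_m = ln m + γ + 1/(2m) + O(1/m^2). The γ and O(1/m) terms cancel in the difference:
  H_{4n} − H_{22n} = ln(4n) − ln(22n) + O(1/n) = ln(4/22) + O(1/n).
Hence the limit is ln(4/22) = ln(2/11).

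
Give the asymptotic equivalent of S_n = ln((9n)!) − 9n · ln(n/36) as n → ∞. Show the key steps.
S_n ~ 9n · (ln 324 − 1) + O(ln n)

Stirling: ln((9n)!) = 9n ln(9n) − 9n + O(ln n).
  S_n = 9n ln(9n) − 9n − 9n ln(n/36) + O(ln n)
      = 9n ln(9n) − 9n ln n + 9n ln 36 − 9n + O(ln n)
      = 9n ln 9 + 9n ln 36 − 9n + O(ln n)
      = 9n (ln 324 − 1) + O(ln n).
Numerically ln(324) − 1 ≈ 4.7807.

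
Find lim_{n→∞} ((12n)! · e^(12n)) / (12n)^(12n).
lim = ∞

Stirling: (12n)! ~ sqrt(2π·12n) · (12n/e)^(12n). Hence
  (12n)! · e^(12n) / (12n)^(12n) ~ sqrt(2π·12n) = sqrt(2π·12) · sqrt(n) → ∞.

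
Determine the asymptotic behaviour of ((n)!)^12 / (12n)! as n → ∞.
((n)!)^12/(12n)! ~ ((2π·n)^(11/2) / sqrt(12)) · 12^(−12·n)  →  0

Write N = n. Stirling: N! ~ sqrt(2π N)(N/e)^N and (12N)! ~ sqrt(2π·12N)·(12N/e)^(12N).
  (N!)^12/(12N)! ~ (2π N)^(12/2) (N/e)^(12N) / [sqrt(2π·12N) (12N/e)^(12N)]
     = (2π N)^(12/2) / sqrt(2π·12N) · (N/(12N))^(12N)
     = (2π N)^((12−1)/2) / sqrt(12) · 12^(−12N).
Since 12^12 > 1, the factor 12^(−12N) decays exponentially, so the ratio → 0. Substituting N = n gives the stated form.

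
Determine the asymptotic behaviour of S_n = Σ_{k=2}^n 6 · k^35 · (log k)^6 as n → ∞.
S_n ~ n^36 · (log n)^6 / 6

By integral comparison, S_n = ∫_1^n 6 · x^35 · (log x)^6 dx + O(n^35 · (log n)^6). For the integral, the leading term of ∫_1^n x^35 (log x)^6 dx is n^36/36 · (log n)^6 (by repeated integration by parts; each step lowers the log-exponent and produces a relatively O(1/log n) correction). Hence S_n ~ n^36 · (log n)^6 / 6.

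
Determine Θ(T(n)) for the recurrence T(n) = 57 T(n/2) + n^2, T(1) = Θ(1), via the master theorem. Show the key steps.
T(n) = Θ(n^(log_2 57))

Master theorem: compare f(n) = n^2 to n^(log_2 57) where log_2 57 ≈ 5.833. Since 2 < log_2 57, we have f(n) = O(n^(log_2 57 − ε)) for some ε > 0 — Case 1. Hence T(n) = Θ(n^(log_2 57)).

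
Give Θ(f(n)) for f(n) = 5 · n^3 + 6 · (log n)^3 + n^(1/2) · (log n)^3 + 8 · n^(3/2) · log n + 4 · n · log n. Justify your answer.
f(n) ∈ Θ(n^3)

Compare the terms by growth order. For large n, n^a · (log n)^b dominates n^a' · (log n)^b' iff a > a', or (a = a' and b > b'). Ranking the 5 terms shows the dominant one is 5 · n^3. Hence f(n) ∈ Θ(n^3).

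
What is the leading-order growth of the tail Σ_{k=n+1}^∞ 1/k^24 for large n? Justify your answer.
Σ_{k>n} 1/k^24 ~ 1/(23 · n^23)

Compare to the integral: ∫_{n}^∞ x^(−24) dx = [−x^(−23)/23]_{n}^∞ = 1/((24−1)·n^23). Euler-Maclaurin then gives
  Σ_{k>n} 1/k^24 = ∫_{n}^∞ dx/x^24 − 1/(2·n^24) + O(1/n^25).
(Equivalently this is ζ(24) − Σ_{k≤n} 1/k^24.)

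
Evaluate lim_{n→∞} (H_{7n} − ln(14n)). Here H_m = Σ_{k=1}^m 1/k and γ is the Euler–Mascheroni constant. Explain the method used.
lim = −ln 2 + γ

By Euler-Maclaurin, H_m = ln m + γ + O(1/m). So
  H_{7n} − ln(14n) = ln(7n) + γ − ln(14n) + O(1/n)
                       = ln(7/14) + γ + O(1/n).
Hence the limit is ln(7/14) + γ (= −ln 2).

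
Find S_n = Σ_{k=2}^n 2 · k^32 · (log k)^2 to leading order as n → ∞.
S_n ~ 2 · n^33 · (log n)^2 / 33

By integral comparison, S_n = ∫_1^n 2 · x^32 · (log x)^2 dx + O(n^32 · (log n)^2). For the integral, the leading term of ∫_1^n x^32 (log x)^2 dx is n^33/33 · (log n)^2 (by repeated integration by parts; each step lowers the log-exponent and produces a relatively O(1/log n) correction). Hence S_n ~ 2 · n^33 · (log n)^2 / 33.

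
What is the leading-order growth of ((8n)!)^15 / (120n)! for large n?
((8n)!)^15/(120n)! ~ ((2π·8n)^(14/2) / sqrt(15)) · 15^(−15·8n)  →  0

Write N = 8n. Stirling: N! ~ sqrt(2π N)(N/e)^N and (15N)! ~ sqrt(2π·15N)·(15N/e)^(15N).
  (N!)^15/(15N)! ~ (2π N)^(15/2) (N/e)^(15N) / [sqrt(2π·15N) (15N/e)^(15N)]
     = (2π N)^(15/2) / sqrt(2π·15N) · (N/(15N))^(15N)
     = (2π N)^((15−1)/2) / sqrt(15) · 15^(−15N).
Since 15^15 > 1, the factor 15^(−15N) decays exponentially, so the ratio → 0. Substituting N = 8n gives the stated form.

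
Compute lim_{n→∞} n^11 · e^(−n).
lim = 0

Exponentials with base > 1 dominate every fixed polynomial: for any fixed c, n^c / e^n → 0 as n → ∞ (e.g. by the ratio test, or since e^n grows faster than any power of n). Hence n^11 · e^(−n) = n^11 / e^n → 0.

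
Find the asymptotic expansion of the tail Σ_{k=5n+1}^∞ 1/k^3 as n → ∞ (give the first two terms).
Σ_{k>5n} 1/k^3 = 1/(2 · (5n)^2) − 1/(2 · (5n)^3) + O(1/(5n)^4)

Compare to the integral: ∫_{5n}^∞ x^(−3) dx = [−x^(−2)/2]_{5n}^∞ = 1/((3−1)·(5n)^2). The Euler-Maclaurin correction adds −f(5n)/2 = −1/(2·(5n)^3). Euler-Maclaurin then gives
  Σ_{k>5n} 1/k^3 = ∫_{5n}^∞ dx/x^3 − 1/(2·(5n)^3) + O(1/(5n)^4).
(Equivalently this is ζ(3) − Σ_{k≤5n} 1/k^3.)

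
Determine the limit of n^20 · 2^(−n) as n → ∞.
lim = 0

Exponentials with base > 1 dominate every fixed polynomial: for any fixed c, n^c / 2^n → 0 as n → ∞ (e.g. by the ratio test, or by writing 2^n = e^(n ln 2) and noting e^(n ln 2) / n^c → ∞). Hence n^20 · 2^(−n) = n^20 / 2^n → 0.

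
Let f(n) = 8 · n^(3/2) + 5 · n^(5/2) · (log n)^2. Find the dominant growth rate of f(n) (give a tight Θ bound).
f(n) ∈ Θ(n^(5/2) · (log n)^2)

Compare the terms by growth order. For large n, n^a · (log n)^b dominates n^a' · (log n)^b' iff a > a', or (a = a' and b > b'). Ranking the 2 terms shows the dominant one is 5 · n^(5/2) · (log n)^2. Hence f(n) ∈ Θ(n^(5/2) · (log n)^2).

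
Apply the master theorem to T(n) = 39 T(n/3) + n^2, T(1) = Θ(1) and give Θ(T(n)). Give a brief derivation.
T(n) = Θ(n^(log_3 39))

Master theorem: compare f(n) = n^2 to n^(log_3 39) where log_3 39 ≈ 3.335. Since 2 < log_3 39, we have f(n) = O(n^(log_3 39 − ε)) for some ε > 0 — Case 1. Hence T(n) = Θ(n^(log_3 39)).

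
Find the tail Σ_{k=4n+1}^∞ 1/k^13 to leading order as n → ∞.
Σ_{k>4n} 1/k^13 ~ 1/(12 · (4n)^12)

Compare to the integral: ∫_{4n}^∞ x^(−13) dx = [−x^(−12)/12]_{4n}^∞ = 1/((13−1)·(4n)^12). Euler-Maclaurin then gives
  Σ_{k>4n} 1/k^13 = ∫_{4n}^∞ dx/x^13 − 1/(2·(4n)^13) + O(1/(4n)^14).
(Equivalently this is ζ(13) − Σ_{k≤4n} 1/k^13.)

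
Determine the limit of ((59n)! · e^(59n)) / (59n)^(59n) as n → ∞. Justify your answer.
lim = ∞

Stirling: (59n)! ~ sqrt(2π·59n) · (59n/e)^(59n). Hence
  (59n)! · e^(59n) / (59n)^(59n) ~ sqrt(2π·59n) = sqrt(2π·59) · sqrt(n) → ∞.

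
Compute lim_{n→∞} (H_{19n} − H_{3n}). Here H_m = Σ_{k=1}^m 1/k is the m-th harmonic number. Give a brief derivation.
lim = ln(19/3)

Euler-Maclaurin gives H_m = ln m + γ + 1/(2m) + O(1/m^2). The γ and O(1/m) terms cancel in the difference:
  H_{19n} − H_{3n} = ln(19n) − ln(3n) + O(1/n) = ln(19/3) + O(1/n).
Hence the limit is ln(19/3).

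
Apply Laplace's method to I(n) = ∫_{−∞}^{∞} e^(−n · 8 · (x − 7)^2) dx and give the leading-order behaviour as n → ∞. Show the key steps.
I(n) = sqrt(π/(8n))

Here φ(x) = 8 · (x − 7)^2 has its unique minimum at x* = 7 with φ(x*) = 0 and φ''(x*) = 16. Laplace's method gives
  I(n) ~ e^(−n φ(x*)) · sqrt(2π / (n · φ''(x*))) = sqrt(2π / (16n)) = sqrt(π/(8n)).
This is exact: substituting u = (x − 7)·sqrt(8n) gives I(n) = (1/sqrt(8n)) ∫_{−∞}^{∞} e^(−u^2) du = sqrt(π/(8n)).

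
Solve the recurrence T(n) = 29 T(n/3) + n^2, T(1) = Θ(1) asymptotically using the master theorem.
T(n) = Θ(n^(log_3 29))

Master theorem: compare f(n) = n^2 to n^(log_3 29) where log_3 29 ≈ 3.065. Since 2 < log_3 29, we have f(n) = O(n^(log_3 29 − ε)) for some ε > 0 — Case 1. Hence T(n) = Θ(n^(log_3 29)).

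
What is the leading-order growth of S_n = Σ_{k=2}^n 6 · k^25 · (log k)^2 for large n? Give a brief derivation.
S_n ~ 3 · n^26 · (log n)^2 / 13

By integral comparison, S_n = ∫_1^n 6 · x^25 · (log x)^2 dx + O(n^25 · (log n)^2). For the integral, the leading term of ∫_1^n x^25 (log x)^2 dx is n^26/26 · (log n)^2 (by repeated integration by parts; each step lowers the log-exponent and produces a relatively O(1/log n) correction). Hence S_n ~ 3 · n^26 · (log n)^2 / 13.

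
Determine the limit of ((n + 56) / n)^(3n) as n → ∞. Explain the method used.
lim = e^168

Rewrite as (1 + 56/n)^(3n). By the standard limit (1 + x/n)^n → e^x, we have (1 + 56/n)^n → e^56, and raising to the 3rd power gives e^168.
More precisely, ln[(1 + 56/n)^(3n)] = 3n · ln(1 + 56/n) = 3n · (56/n + O(1/n^2)) = 168 + O(1/n) → 168.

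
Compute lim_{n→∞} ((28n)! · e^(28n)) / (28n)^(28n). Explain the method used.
lim = ∞

Stirling: (28n)! ~ sqrt(2π·28n) · (28n/e)^(28n). Hence
  (28n)! · e^(28n) / (28n)^(28n) ~ sqrt(2π·28n) = sqrt(2π·28) · sqrt(n) → ∞.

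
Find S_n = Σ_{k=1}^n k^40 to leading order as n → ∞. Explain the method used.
S_n ~ n^41 / 41

By integral comparison (Euler-Maclaurin), Σ_{k=1}^n k^40 = ∫_0^n x^40 dx + O(n^40) = n^41/41 + O(n^40). (Equivalently, Faulhaber's formula gives the same leading term.)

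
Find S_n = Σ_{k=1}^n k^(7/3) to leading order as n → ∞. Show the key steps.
S_n ~ (3/10) · n^(10/3)

Integral comparison: Σ_{k=1}^n k^(7/3) = ∫_0^n x^(7/3) dx + O(n^(7/3)). The integral is n^(1 + 7/3) / (1 + 7/3) = n^((7+3)/3) / ((7+3)/3) = (3/10) · n^(10/3).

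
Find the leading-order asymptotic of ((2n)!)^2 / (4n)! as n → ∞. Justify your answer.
((2n)!)^2/(4n)! ~ ((2π·2n)^(1/2) / sqrt(2)) · 2^(−2·2n)  →  0

Write N = 2n. Stirling: N! ~ sqrt(2π N)(N/e)^N and (2N)! ~ sqrt(2π·2N)·(2N/e)^(2N).
  (N!)^2/(2N)! ~ (2π N)^(2/2) (N/e)^(2N) / [sqrt(2π·2N) (2N/e)^(2N)]
     = (2π N)^(2/2) / sqrt(2π·2N) · (N/(2N))^(2N)
     = (2π N)^((2−1)/2) / sqrt(2) · 2^(−2N).
Since 2^2 > 1, the factor 2^(−2N) decays exponentially, so the ratio → 0. Substituting N = 2n gives the stated form.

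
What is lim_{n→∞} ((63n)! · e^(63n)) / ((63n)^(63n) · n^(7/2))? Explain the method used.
lim = 0

Stirling: (63n)! ~ sqrt(2π·63n) · (63n/e)^(63n). Hence
  (63n)! · e^(63n) / (63n)^(63n) ~ sqrt(2π·63n).
Dividing by n^(7/2): sqrt(2π·63n) / n^(7/2) = sqrt(2π·63) · n^((1−7)/2), so the expression behaves like sqrt(2π·63) · n^((1−7)/2) → 0.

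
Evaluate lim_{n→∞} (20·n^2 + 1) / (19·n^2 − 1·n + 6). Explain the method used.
lim = 20/19

For large n the leading n^2 terms dominate both numerator and denominator. Dividing top and bottom by n^2, every other term tends to 0, leaving 20/19.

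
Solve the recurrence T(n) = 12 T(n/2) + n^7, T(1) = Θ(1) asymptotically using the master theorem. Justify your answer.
T(n) = Θ(n^7)

log_2 12 ≈ 3.585. f(n) = n^7 dominates n^(log_2 12) since 7 > 3.585, and the regularity condition a·f(n/b) = 12·(n/2)^7 = (12/128)·n^7 ≤ c·f(n) holds with c = 12/128 ≈ 0.0938 < 1. So this is Case 3: T(n) = Θ(f(n)) = Θ(n^7).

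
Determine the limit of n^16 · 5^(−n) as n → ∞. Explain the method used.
lim = 0

Exponentials with base > 1 dominate every fixed polynomial: for any fixed c, n^c / 5^n → 0 as n → ∞ (e.g. by the ratio test, or by writing 5^n = e^(n ln 5) and noting e^(n ln 5) / n^c → ∞). Hence n^16 · 5^(−n) = n^16 / 5^n → 0.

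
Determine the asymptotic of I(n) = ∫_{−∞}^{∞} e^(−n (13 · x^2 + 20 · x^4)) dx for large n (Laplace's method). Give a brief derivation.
I(n) ~ sqrt(π/(13n))

φ(x) = 13 · x^2 + 20 · x^4 has its unique global minimum at x* = 0 (since φ'(x) = 26x + 80x^3 = 0 only at x = 0 for real x with both coefficients positive, and φ → ∞ as |x| → ∞). At x* = 0, φ(0) = 0 and φ''(0) = 26. Laplace's method then gives
  I(n) ~ sqrt(2π / (n · φ''(0))) · e^(−n φ(0)) = sqrt(2π / (26n)) = sqrt(π/(13n)).
The 20 · x^4 term contributes only at subleading order (an O(1/n) relative correction).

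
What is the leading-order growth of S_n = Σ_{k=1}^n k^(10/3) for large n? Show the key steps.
S_n ~ (3/13) · n^(13/3)

Integral comparison: Σ_{k=1}^n k^(10/3) = ∫_0^n x^(10/3) dx + O(n^(10/3)). The integral is n^(1 + 10/3) / (1 + 10/3) = n^((10+3)/3) / ((10+3)/3) = (3/13) · n^(13/3).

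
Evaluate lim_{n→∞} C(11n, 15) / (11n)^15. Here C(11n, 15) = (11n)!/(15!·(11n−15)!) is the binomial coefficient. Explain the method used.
lim = 1/15! = 1/1307674368000

With N = 11n → ∞: C(N, 15) / N^15 = [N(N−1)…(N−14)] / (15! · N^15) = (1/15!) · 1 · (1 − 1/(11n)) · … · (1 − 14/(11n)). Each factor → 1 as N → ∞, so the limit is 1/15! = 1/1307674368000.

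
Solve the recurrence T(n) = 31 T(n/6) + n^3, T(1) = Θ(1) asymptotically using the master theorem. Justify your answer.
T(n) = Θ(n^3)

log_6 31 ≈ 1.917. f(n) = n^3 dominates n^(log_6 31) since 3 > 1.917, and the regularity condition a·f(n/b) = 31·(n/6)^3 = (31/216)·n^3 ≤ c·f(n) holds with c = 31/216 ≈ 0.144 < 1. So this is Case 3: T(n) = Θ(f(n)) = Θ(n^3).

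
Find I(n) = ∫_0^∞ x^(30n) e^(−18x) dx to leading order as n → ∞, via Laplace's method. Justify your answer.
I(n) ~ (sqrt(2π·30n) / 18) · (30n/(18e))^(30n)

Write the integrand as exp(30n ln x − 18x) and set f(x) = 30n ln x − 18x. Then f'(x) = 30n/x − 18 = 0 at x* = 30n/18, and f''(x*) = −30n/x*^2 = −18^2/(30n). Laplace's method (interior maximum) gives
  I(n) ~ e^(f(x*)) · sqrt(2π / |f''(x*)|)
        = exp(30n ln(30n/18) − 30n) · sqrt(2π · 30n / 18^2)
        = (30n/18)^(30n) e^(−30n) · sqrt(2π·30n) / 18
        = (sqrt(2π·30n) / 18) · (30n/(18e))^(30n).
This matches Γ(30n+1)/18^(30n+1) with Stirling applied to Γ.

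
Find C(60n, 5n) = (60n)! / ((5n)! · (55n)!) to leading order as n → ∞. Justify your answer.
C(60n, 5n) ~ (8916100448256/285311670611)^(5n) · sqrt(6/(11π·5n))

Write N = 5n. Apply Stirling to each factorial:
  (12N)! ~ sqrt(2π·12N) · (12N/e)^(12N),
  N! ~ sqrt(2π N) · (N/e)^N,
  (11N)! ~ sqrt(2π·11N) · (11N/e)^(11N).
The exponential factors combine to (12N)^(12N) / (N^N · (11N)^(11N)) = 12^(12N)/11^(11N) = (12^12/11^11)^N = (8916100448256/285311670611)^N.
The square-root prefactors combine to sqrt(2π·12N) / (sqrt(2π N)·sqrt(2π·11N)) = sqrt(12 / (2π·11·N)) = sqrt(6/(11π·5n)).
Substituting N = 5n: C(60n, 5n) ~ (8916100448256/285311670611)^(5n) · sqrt(6/(11π·5n)).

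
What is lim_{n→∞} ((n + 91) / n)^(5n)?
lim = e^455

Rewrite as (1 + 91/n)^(5n). By the standard limit (1 + x/n)^n → e^x, we have (1 + 91/n)^n → e^91, and raising to the 5th power gives e^455.
More precisely, ln[(1 + 91/n)^(5n)] = 5n · ln(1 + 91/n) = 5n · (91/n + O(1/n^2)) = 455 + O(1/n) → 455.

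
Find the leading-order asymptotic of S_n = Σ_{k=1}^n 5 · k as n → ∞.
S_n ~ 5 · n^2 / 2

By integral comparison (Euler-Maclaurin), Σ_{k=1}^n 5 · k = 5 · ∫_0^n x^1 dx + O(n) = 5 · n^2/2 + O(n). (Equivalently, Faulhaber's formula gives the same leading term.)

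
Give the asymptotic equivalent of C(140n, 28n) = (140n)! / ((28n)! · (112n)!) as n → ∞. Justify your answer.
C(140n, 28n) ~ (3125/256)^(28n) · sqrt(5/(8π·28n))

Write N = 28n. Apply Stirling to each factorial:
  (5N)! ~ sqrt(2π·5N) · (5N/e)^(5N),
  N! ~ sqrt(2π N) · (N/e)^N,
  (4N)! ~ sqrt(2π·4N) · (4N/e)^(4N).
The exponential factors combine to (5N)^(5N) / (N^N · (4N)^(4N)) = 5^(5N)/4^(4N) = (5^5/4^4)^N = (3125/256)^N.
The square-root prefactors combine to sqrt(2π·5N) / (sqrt(2π N)·sqrt(2π·4N)) = sqrt(5 / (2π·4·N)) = sqrt(5/(8π·28n)).
Substituting N = 28n: C(140n, 28n) ~ (3125/256)^(28n) · sqrt(5/(8π·28n)).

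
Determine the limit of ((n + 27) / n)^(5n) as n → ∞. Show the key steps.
lim = e^135

Rewrite as (1 + 27/n)^(5n). By the standard limit (1 + x/n)^n → e^x, we have (1 + 27/n)^n → e^27, and raising to the 5th power gives e^135.
More precisely, ln[(1 + 27/n)^(5n)] = 5n · ln(1 + 27/n) = 5n · (27/n + O(1/n^2)) = 135 + O(1/n) → 135.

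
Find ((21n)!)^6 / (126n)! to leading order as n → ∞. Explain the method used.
((21n)!)^6/(126n)! ~ ((2π·21n)^(5/2) / sqrt(6)) · 6^(−6·21n)  →  0

Write N = 21n. Stirling: N! ~ sqrt(2π N)(N/e)^N and (6N)! ~ sqrt(2π·6N)·(6N/e)^(6N).
  (N!)^6/(6N)! ~ (2π N)^(6/2) (N/e)^(6N) / [sqrt(2π·6N) (6N/e)^(6N)]
     = (2π N)^(6/2) / sqrt(2π·6N) · (N/(6N))^(6N)
     = (2π N)^((6−1)/2) / sqrt(6) · 6^(−6N).
Since 6^6 > 1, the factor 6^(−6N) decays exponentially, so the ratio → 0. Substituting N = 21n gives the stated form.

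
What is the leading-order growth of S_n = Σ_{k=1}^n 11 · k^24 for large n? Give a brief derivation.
S_n ~ 11 · n^25 / 25

By integral comparison (Euler-Maclaurin), Σ_{k=1}^n 11 · k^24 = 11 · ∫_0^n x^24 dx + O(n^24) = 11 · n^25/25 + O(n^24). (Equivalently, Faulhaber's formula gives the same leading term.)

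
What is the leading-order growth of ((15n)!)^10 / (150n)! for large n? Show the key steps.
((15n)!)^10/(150n)! ~ ((2π·15n)^(9/2) / sqrt(10)) · 10^(−10·15n)  →  0

Write N = 15n. Stirling: N! ~ sqrt(2π N)(N/e)^N and (10N)! ~ sqrt(2π·10N)·(10N/e)^(10N).
  (N!)^10/(10N)! ~ (2π N)^(10/2) (N/e)^(10N) / [sqrt(2π·10N) (10N/e)^(10N)]
     = (2π N)^(10/2) / sqrt(2π·10N) · (N/(10N))^(10N)
     = (2π N)^((10−1)/2) / sqrt(10) · 10^(−10N).
Since 10^10 > 1, the factor 10^(−10N) decays exponentially, so the ratio → 0. Substituting N = 15n gives the stated form.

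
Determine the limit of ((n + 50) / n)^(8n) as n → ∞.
lim = e^400

Rewrite as (1 + 50/n)^(8n). By the standard limit (1 + x/n)^n → e^x, we have (1 + 50/n)^n → e^50, and raising to the 8th power gives e^400.
More precisely, ln[(1 + 50/n)^(8n)] = 8n · ln(1 + 50/n) = 8n · (50/n + O(1/n^2)) = 400 + O(1/n) → 400.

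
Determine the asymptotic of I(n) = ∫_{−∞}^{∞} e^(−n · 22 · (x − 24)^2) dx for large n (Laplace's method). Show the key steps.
I(n) = sqrt(π/(22n))

Here φ(x) = 22 · (x − 24)^2 has its unique minimum at x* = 24 with φ(x*) = 0 and φ''(x*) = 44. Laplace's method gives
  I(n) ~ e^(−n φ(x*)) · sqrt(2π / (n · φ''(x*))) = sqrt(2π / (44n)) = sqrt(π/(22n)).
This is exact: substituting u = (x − 24)·sqrt(22n) gives I(n) = (1/sqrt(22n)) ∫_{−∞}^{∞} e^(−u^2) du = sqrt(π/(22n)).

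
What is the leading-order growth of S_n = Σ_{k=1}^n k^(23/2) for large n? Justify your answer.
S_n ~ (2/25) · n^(25/2)

Integral comparison: Σ_{k=1}^n k^(23/2) = ∫_0^n x^(23/2) dx + O(n^(23/2)). The integral is n^(1 + 23/2) / (1 + 23/2) = n^((23+2)/2) / ((23+2)/2) = (2/25) · n^(25/2).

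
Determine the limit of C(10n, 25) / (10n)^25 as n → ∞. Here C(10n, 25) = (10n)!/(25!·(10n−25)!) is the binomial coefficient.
lim = 1/25! = 1/15511210043330985984000000

With N = 10n → ∞: C(N, 25) / N^25 = [N(N−1)…(N−24)] / (25! · N^25) = (1/25!) · 1 · (1 − 1/(10n)) · … · (1 − 24/(10n)). Each factor → 1 as N → ∞, so the limit is 1/25! = 1/15511210043330985984000000.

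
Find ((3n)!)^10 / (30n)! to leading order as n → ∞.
((3n)!)^10/(30n)! ~ ((2π·3n)^(9/2) / sqrt(10)) · 10^(−10·3n)  →  0

Write N = 3n. Stirling: N! ~ sqrt(2π N)(N/e)^N and (10N)! ~ sqrt(2π·10N)·(10N/e)^(10N).
  (N!)^10/(10N)! ~ (2π N)^(10/2) (N/e)^(10N) / [sqrt(2π·10N) (10N/e)^(10N)]
     = (2π N)^(10/2) / sqrt(2π·10N) · (N/(10N))^(10N)
     = (2π N)^((10−1)/2) / sqrt(10) · 10^(−10N).
Since 10^10 > 1, the factor 10^(−10N) decays exponentially, so the ratio → 0. Substituting N = 3n gives the stated form.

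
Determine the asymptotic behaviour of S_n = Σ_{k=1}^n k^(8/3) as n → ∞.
S_n ~ (3/11) · n^(11/3)

Integral comparison: Σ_{k=1}^n k^(8/3) = ∫_0^n x^(8/3) dx + O(n^(8/3)). The integral is n^(1 + 8/3) / (1 + 8/3) = n^((8+3)/3) / ((8+3)/3) = (3/11) · n^(11/3).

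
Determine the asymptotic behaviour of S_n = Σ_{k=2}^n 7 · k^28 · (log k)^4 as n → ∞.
S_n ~ 7 · n^29 · (log n)^4 / 29

By integral comparison, S_n = ∫_1^n 7 · x^28 · (log x)^4 dx + O(n^28 · (log n)^4). For the integral, the leading term of ∫_1^n x^28 (log x)^4 dx is n^29/29 · (log n)^4 (by repeated integration by parts; each step lowers the log-exponent and produces a relatively O(1/log n) correction). Hence S_n ~ 7 · n^29 · (log n)^4 / 29.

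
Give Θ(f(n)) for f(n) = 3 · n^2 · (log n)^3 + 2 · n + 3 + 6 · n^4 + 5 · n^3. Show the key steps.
f(n) ∈ Θ(n^4)

Compare the terms by growth order. For large n, n^a · (log n)^b dominates n^a' · (log n)^b' iff a > a', or (a = a' and b > b'). Ranking the 5 terms shows the dominant one is 6 · n^4. Hence f(n) ∈ Θ(n^4).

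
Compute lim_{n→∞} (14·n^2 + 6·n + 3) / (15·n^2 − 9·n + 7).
lim = 14/15

For large n the leading n^2 terms dominate both numerator and denominator. Dividing top and bottom by n^2, every other term tends to 0, leaving 14/15.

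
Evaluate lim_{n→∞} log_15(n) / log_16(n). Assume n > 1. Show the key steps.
lim = ln(16) / ln(15) = log_15(16)

Change of base: log_15(n) = ln n / ln 15 and log_16(n) = ln n / ln 16. The ratio is (ln n / ln 15) · (ln 16 / ln n) = ln 16 / ln 15, a constant independent of n. So the limit is ln 16 / ln 15 = log_15(16).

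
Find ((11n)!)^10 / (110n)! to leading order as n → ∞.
((11n)!)^10/(110n)! ~ ((2π·11n)^(9/2) / sqrt(10)) · 10^(−10·11n)  →  0

Write N = 11n. Stirling: N! ~ sqrt(2π N)(N/e)^N and (10N)! ~ sqrt(2π·10N)·(10N/e)^(10N).
  (N!)^10/(10N)! ~ (2π N)^(10/2) (N/e)^(10N) / [sqrt(2π·10N) (10N/e)^(10N)]
     = (2π N)^(10/2) / sqrt(2π·10N) · (N/(10N))^(10N)
     = (2π N)^((10−1)/2) / sqrt(10) · 10^(−10N).
Since 10^10 > 1, the factor 10^(−10N) decays exponentially, so the ratio → 0. Substituting N = 11n gives the stated form.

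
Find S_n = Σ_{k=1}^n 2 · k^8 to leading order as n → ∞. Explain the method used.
S_n ~ 2 · n^9 / 9

By integral comparison (Euler-Maclaurin), Σ_{k=1}^n 2 · k^8 = 2 · ∫_0^n x^8 dx + O(n^8) = 2 · n^9/9 + O(n^8). (Equivalently, Faulhaber's formula gives the same leading term.)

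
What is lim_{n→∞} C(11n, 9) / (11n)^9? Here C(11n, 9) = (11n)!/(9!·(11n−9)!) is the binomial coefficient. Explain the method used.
lim = 1/9! = 1/362880

With N = 11n → ∞: C(N, 9) / N^9 = [N(N−1)…(N−8)] / (9! · N^9) = (1/9!) · 1 · (1 − 1/(11n)) · … · (1 − 8/(11n)). Each factor → 1 as N → ∞, so the limit is 1/9! = 1/362880.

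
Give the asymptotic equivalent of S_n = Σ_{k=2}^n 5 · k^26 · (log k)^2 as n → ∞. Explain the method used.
S_n ~ 5 · n^27 · (log n)^2 / 27

By integral comparison, S_n = ∫_1^n 5 · x^26 · (log x)^2 dx + O(n^26 · (log n)^2). For the integral, the leading term of ∫_1^n x^26 (log x)^2 dx is n^27/27 · (log n)^2 (by repeated integration by parts; each step lowers the log-exponent and produces a relatively O(1/log n) correction). Hence S_n ~ 5 · n^27 · (log n)^2 / 27.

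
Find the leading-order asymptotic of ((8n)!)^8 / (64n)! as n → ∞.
((8n)!)^8/(64n)! ~ ((2π·8n)^(7/2) / sqrt(8)) · 8^(−8·8n)  →  0

Write N = 8n. Stirling: N! ~ sqrt(2π N)(N/e)^N and (8N)! ~ sqrt(2π·8N)·(8N/e)^(8N).
  (N!)^8/(8N)! ~ (2π N)^(8/2) (N/e)^(8N) / [sqrt(2π·8N) (8N/e)^(8N)]
     = (2π N)^(8/2) / sqrt(2π·8N) · (N/(8N))^(8N)
     = (2π N)^((8−1)/2) / sqrt(8) · 8^(−8N).
Since 8^8 > 1, the factor 8^(−8N) decays exponentially, so the ratio → 0. Substituting N = 8n gives the stated form.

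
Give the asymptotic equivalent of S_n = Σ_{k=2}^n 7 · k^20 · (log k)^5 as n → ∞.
S_n ~ n^21 · (log n)^5 / 3

By integral comparison, S_n = ∫_1^n 7 · x^20 · (log x)^5 dx + O(n^20 · (log n)^5). For the integral, the leading term of ∫_1^n x^20 (log x)^5 dx is n^21/21 · (log n)^5 (by repeated integration by parts; each step lowers the log-exponent and produces a relatively O(1/log n) correction). Hence S_n ~ n^21 · (log n)^5 / 3.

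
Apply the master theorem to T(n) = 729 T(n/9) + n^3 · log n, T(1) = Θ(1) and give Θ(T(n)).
T(n) = Θ(n^3 · (log n)^2)

Here log_9 729 = 3 and f(n) = n^3 · log n = Θ(n^(log_9 729) · (log n)^1). This is the extended Case 2 of the master theorem (f matches the critical exponent up to log factors), giving T(n) = Θ(n^(log_9 729) · (log n)^(1+1)) = Θ(n^3 · (log n)^2).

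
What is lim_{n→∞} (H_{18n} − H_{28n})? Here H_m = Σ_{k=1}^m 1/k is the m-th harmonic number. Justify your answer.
lim = ln(18/28) = ln(9/14)

Euler-Maclaurin gives H_m = ln m + γ + 1/(2m) + O(1/m^2). The γ and O(1/m) terms cancel in the difference:
  H_{18n} − H_{28n} = ln(18n) − ln(28n) + O(1/n) = ln(18/28) + O(1/n).
Hence the limit is ln(18/28) = ln(9/14).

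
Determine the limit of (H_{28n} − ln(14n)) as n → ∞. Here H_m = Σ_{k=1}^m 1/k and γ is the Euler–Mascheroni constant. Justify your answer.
lim = ln 2 + γ

By Euler-Maclaurin, H_m = ln m + γ + O(1/m). So
  H_{28n} − ln(14n) = ln(28n) + γ − ln(14n) + O(1/n)
                       = ln(28/14) + γ + O(1/n).
Hence the limit is ln(28/14) + γ (= ln 2).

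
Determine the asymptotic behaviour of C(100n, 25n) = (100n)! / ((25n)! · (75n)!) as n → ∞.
C(100n, 25n) ~ (256/27)^(25n) · sqrt(2/(3π·25n))

Write N = 25n. Apply Stirling to each factorial:
  (4N)! ~ sqrt(2π·4N) · (4N/e)^(4N),
  N! ~ sqrt(2π N) · (N/e)^N,
  (3N)! ~ sqrt(2π·3N) · (3N/e)^(3N).
The exponential factors combine to (4N)^(4N) / (N^N · (3N)^(3N)) = 4^(4N)/3^(3N) = (4^4/3^3)^N = (256/27)^N.
The square-root prefactors combine to sqrt(2π·4N) / (sqrt(2π N)·sqrt(2π·3N)) = sqrt(4 / (2π·3·N)) = sqrt(2/(3π·25n)).
Substituting N = 25n: C(100n, 25n) ~ (256/27)^(25n) · sqrt(2/(3π·25n)).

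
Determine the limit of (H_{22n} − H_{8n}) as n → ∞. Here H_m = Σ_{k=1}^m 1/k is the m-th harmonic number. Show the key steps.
lim = ln(22/8) = ln(11/4)

Euler-Maclaurin gives H_m = ln m + γ + 1/(2m) + O(1/m^2). The γ and O(1/m) terms cancel in the difference:
  H_{22n} − H_{8n} = ln(22n) − ln(8n) + O(1/n) = ln(22/8) + O(1/n).
Hence the limit is ln(22/8) = ln(11/4).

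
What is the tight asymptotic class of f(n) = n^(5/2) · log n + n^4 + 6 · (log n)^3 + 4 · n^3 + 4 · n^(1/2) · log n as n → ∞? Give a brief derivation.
f(n) ∈ Θ(n^4)

Compare the terms by growth order. For large n, n^a · (log n)^b dominates n^a' · (log n)^b' iff a > a', or (a = a' and b > b'). Ranking the 5 terms shows the dominant one is n^4. Hence f(n) ∈ Θ(n^4).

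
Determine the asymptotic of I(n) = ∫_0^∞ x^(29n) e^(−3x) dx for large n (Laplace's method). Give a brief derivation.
I(n) ~ (sqrt(2π·29n) / 3) · (29n/(3e))^(29n)

Write the integrand as exp(29n ln x − 3x) and set f(x) = 29n ln x − 3x. Then f'(x) = 29n/x − 3 = 0 at x* = 29n/3, and f''(x*) = −29n/x*^2 = −3^2/(29n). Laplace's method (interior maximum) gives
  I(n) ~ e^(f(x*)) · sqrt(2π / |f''(x*)|)
        = exp(29n ln(29n/3) − 29n) · sqrt(2π · 29n / 3^2)
        = (29n/3)^(29n) e^(−29n) · sqrt(2π·29n) / 3
        = (sqrt(2π·29n) / 3) · (29n/(3e))^(29n).
This matches Γ(29n+1)/3^(29n+1) with Stirling applied to Γ.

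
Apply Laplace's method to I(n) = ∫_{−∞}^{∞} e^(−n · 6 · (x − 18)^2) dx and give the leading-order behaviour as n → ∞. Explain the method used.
I(n) = sqrt(π/(6n))

Here φ(x) = 6 · (x − 18)^2 has its unique minimum at x* = 18 with φ(x*) = 0 and φ''(x*) = 12. Laplace's method gives
  I(n) ~ e^(−n φ(x*)) · sqrt(2π / (n · φ''(x*))) = sqrt(2π / (12n)) = sqrt(π/(6n)).
This is exact: substituting u = (x − 18)·sqrt(6n) gives I(n) = (1/sqrt(6n)) ∫_{−∞}^{∞} e^(−u^2) du = sqrt(π/(6n)).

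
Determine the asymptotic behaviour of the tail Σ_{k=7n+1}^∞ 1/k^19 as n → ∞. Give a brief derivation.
Σ_{k>7n} 1/k^19 ~ 1/(18 · (7n)^18)

Compare to the integral: ∫_{7n}^∞ x^(−19) dx = [−x^(−18)/18]_{7n}^∞ = 1/((19−1)·(7n)^18). Euler-Maclaurin then gives
  Σ_{k>7n} 1/k^19 = ∫_{7n}^∞ dx/x^19 − 1/(2·(7n)^19) + O(1/(7n)^20).
(Equivalently this is ζ(19) − Σ_{k≤7n} 1/k^19.)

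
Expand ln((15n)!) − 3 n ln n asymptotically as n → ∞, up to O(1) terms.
ln((15n)!) − 3 n ln n = 12 n ln n + 15(ln 15 − 1) n + (1/2) ln(2π·15n) + O(1/n)

Stirling: ln((15n)!) = 15n ln(15n) − 15n + (1/2) ln(2π·15n) + O(1/n).
Expand 15n ln(15n) = 15n (ln n + ln 15) = 15n ln n + 15n ln 15.
Subtract 3n ln n: leading term is (15 − 3) n ln n = 12 n ln n. The next term is 15n ln 15 − 15n = 15(ln 15 − 1) n. Then the (1/2) ln(2π·15n) correction.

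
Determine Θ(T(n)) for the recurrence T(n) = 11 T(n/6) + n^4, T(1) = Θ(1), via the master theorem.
T(n) = Θ(n^4)

log_6 11 ≈ 1.338. f(n) = n^4 dominates n^(log_6 11) since 4 > 1.338, and the regularity condition a·f(n/b) = 11·(n/6)^4 = (11/1296)·n^4 ≤ c·f(n) holds with c = 11/1296 ≈ 0.00849 < 1. So this is Case 3: T(n) = Θ(f(n)) = Θ(n^4).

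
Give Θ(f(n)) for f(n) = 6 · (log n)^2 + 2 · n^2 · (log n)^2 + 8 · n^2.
f(n) ∈ Θ(n^2 · (log n)^2)

Compare the terms by growth order. For large n, n^a · (log n)^b dominates n^a' · (log n)^b' iff a > a', or (a = a' and b > b'). Ranking the 3 terms shows the dominant one is 2 · n^2 · (log n)^2. Hence f(n) ∈ Θ(n^2 · (log n)^2).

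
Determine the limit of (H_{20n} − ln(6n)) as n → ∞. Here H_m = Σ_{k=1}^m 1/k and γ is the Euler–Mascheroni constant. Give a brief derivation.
lim = ln(10/3) + γ

By Euler-Maclaurin, H_m = ln m + γ + O(1/m). So
  H_{20n} − ln(6n) = ln(20n) + γ − ln(6n) + O(1/n)
                       = ln(20/6) + γ + O(1/n).
Hence the limit is ln(20/6) + γ (= ln(10/3)).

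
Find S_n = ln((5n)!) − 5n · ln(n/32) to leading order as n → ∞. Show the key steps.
S_n ~ 5n · (ln 160 − 1) + O(ln n)

Stirling: ln((5n)!) = 5n ln(5n) − 5n + O(ln n).
  S_n = 5n ln(5n) − 5n − 5n ln(n/32) + O(ln n)
      = 5n ln(5n) − 5n ln n + 5n ln 32 − 5n + O(ln n)
      = 5n ln 5 + 5n ln 32 − 5n + O(ln n)
      = 5n (ln 160 − 1) + O(ln n).
Numerically ln(160) − 1 ≈ 4.0752.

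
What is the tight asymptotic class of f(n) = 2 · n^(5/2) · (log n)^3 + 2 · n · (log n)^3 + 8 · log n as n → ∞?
f(n) ∈ Θ(n^(5/2) · (log n)^3)

Compare the terms by growth order. For large n, n^a · (log n)^b dominates n^a' · (log n)^b' iff a > a', or (a = a' and b > b'). Ranking the 3 terms shows the dominant one is 2 · n^(5/2) · (log n)^3. Hence f(n) ∈ Θ(n^(5/2) · (log n)^3).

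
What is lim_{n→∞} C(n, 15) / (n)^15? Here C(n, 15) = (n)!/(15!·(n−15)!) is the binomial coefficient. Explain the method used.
lim = 1/15! = 1/1307674368000

With N = n → ∞: C(N, 15) / N^15 = [N(N−1)…(N−14)] / (15! · N^15) = (1/15!) · 1 · (1 − 1/n) · … · (1 − 14/n). Each factor → 1 as N → ∞, so the limit is 1/15! = 1/1307674368000.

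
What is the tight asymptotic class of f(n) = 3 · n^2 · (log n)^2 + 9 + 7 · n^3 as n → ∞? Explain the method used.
f(n) ∈ Θ(n^3)

Compare the terms by growth order. For large n, n^a · (log n)^b dominates n^a' · (log n)^b' iff a > a', or (a = a' and b > b'). Ranking the 3 terms shows the dominant one is 7 · n^3. Hence f(n) ∈ Θ(n^3).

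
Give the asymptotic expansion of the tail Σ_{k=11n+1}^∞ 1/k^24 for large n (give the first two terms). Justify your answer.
Σ_{k>11n} 1/k^24 = 1/(23 · (11n)^23) − 1/(2 · (11n)^24) + O(1/(11n)^25)

Compare to the integral: ∫_{11n}^∞ x^(−24) dx = [−x^(−23)/23]_{11n}^∞ = 1/((24−1)·(11n)^23). The Euler-Maclaurin correction adds −f(11n)/2 = −1/(2·(11n)^24). Euler-Maclaurin then gives
  Σ_{k>11n} 1/k^24 = ∫_{11n}^∞ dx/x^24 − 1/(2·(11n)^24) + O(1/(11n)^25).
(Equivalently this is ζ(24) − Σ_{k≤11n} 1/k^24.)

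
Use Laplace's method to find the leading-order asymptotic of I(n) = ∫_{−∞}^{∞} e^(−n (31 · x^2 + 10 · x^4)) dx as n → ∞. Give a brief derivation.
I(n) ~ sqrt(π/(31n))

φ(x) = 31 · x^2 + 10 · x^4 has its unique global minimum at x* = 0 (since φ'(x) = 62x + 40x^3 = 0 only at x = 0 for real x with both coefficients positive, and φ → ∞ as |x| → ∞). At x* = 0, φ(0) = 0 and φ''(0) = 62. Laplace's method then gives
  I(n) ~ sqrt(2π / (n · φ''(0))) · e^(−n φ(0)) = sqrt(2π / (62n)) = sqrt(π/(31n)).
The 10 · x^4 term contributes only at subleading order (an O(1/n) relative correction).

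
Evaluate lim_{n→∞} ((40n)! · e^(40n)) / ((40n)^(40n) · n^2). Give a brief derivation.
lim = 0

Stirling: (40n)! ~ sqrt(2π·40n) · (40n/e)^(40n). Hence
  (40n)! · e^(40n) / (40n)^(40n) ~ sqrt(2π·40n).
Dividing by n^2: sqrt(2π·40n) / n^2 = sqrt(2π·40) · n^((1−4)/2), so the expression behaves like sqrt(2π·40) · n^((1−4)/2) → 0.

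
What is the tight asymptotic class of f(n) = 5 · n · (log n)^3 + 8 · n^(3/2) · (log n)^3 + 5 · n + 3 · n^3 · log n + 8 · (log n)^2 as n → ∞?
f(n) ∈ Θ(n^3 · log n)

Compare the terms by growth order. For large n, n^a · (log n)^b dominates n^a' · (log n)^b' iff a > a', or (a = a' and b > b'). Ranking the 5 terms shows the dominant one is 3 · n^3 · log n. Hence f(n) ∈ Θ(n^3 · log n).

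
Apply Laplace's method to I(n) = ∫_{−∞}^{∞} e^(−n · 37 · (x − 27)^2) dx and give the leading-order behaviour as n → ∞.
I(n) = sqrt(π/(37n))

Here φ(x) = 37 · (x − 27)^2 has its unique minimum at x* = 27 with φ(x*) = 0 and φ''(x*) = 74. Laplace's method gives
  I(n) ~ e^(−n φ(x*)) · sqrt(2π / (n · φ''(x*))) = sqrt(2π / (74n)) = sqrt(π/(37n)).
This is exact: substituting u = (x − 27)·sqrt(37n) gives I(n) = (1/sqrt(37n)) ∫_{−∞}^{∞} e^(−u^2) du = sqrt(π/(37n)).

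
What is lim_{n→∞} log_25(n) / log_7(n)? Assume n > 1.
lim = ln(7) / ln(25) = log_25(7)

Change of base: log_25(n) = ln n / ln 25 and log_7(n) = ln n / ln 7. The ratio is (ln n / ln 25) · (ln 7 / ln n) = ln 7 / ln 25, a constant independent of n. So the limit is ln 7 / ln 25 = log_25(7).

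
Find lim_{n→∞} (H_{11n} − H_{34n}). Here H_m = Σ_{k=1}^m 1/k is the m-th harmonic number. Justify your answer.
lim = ln(11/34)

Euler-Maclaurin gives H_m = ln m + γ + 1/(2m) + O(1/m^2). The γ and O(1/m) terms cancel in the difference:
  H_{11n} − H_{34n} = ln(11n) − ln(34n) + O(1/n) = ln(11/34) + O(1/n).
Hence the limit is ln(11/34).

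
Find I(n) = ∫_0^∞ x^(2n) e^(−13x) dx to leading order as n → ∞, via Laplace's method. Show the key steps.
I(n) ~ (sqrt(2π·2n) / 13) · (2n/(13e))^(2n)

Write the integrand as exp(2n ln x − 13x) and set f(x) = 2n ln x − 13x. Then f'(x) = 2n/x − 13 = 0 at x* = 2n/13, and f''(x*) = −2n/x*^2 = −13^2/(2n). Laplace's method (interior maximum) gives
  I(n) ~ e^(f(x*)) · sqrt(2π / |f''(x*)|)
        = exp(2n ln(2n/13) − 2n) · sqrt(2π · 2n / 13^2)
        = (2n/13)^(2n) e^(−2n) · sqrt(2π·2n) / 13
        = (sqrt(2π·2n) / 13) · (2n/(13e))^(2n).
This matches Γ(2n+1)/13^(2n+1) with Stirling applied to Γ.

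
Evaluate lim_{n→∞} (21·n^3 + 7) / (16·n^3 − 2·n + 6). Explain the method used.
lim = 21/16

For large n the leading n^3 terms dominate both numerator and denominator. Dividing top and bottom by n^3, every other term tends to 0, leaving 21/16.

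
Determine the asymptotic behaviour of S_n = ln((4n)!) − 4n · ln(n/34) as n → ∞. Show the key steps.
S_n ~ 4n · (ln 136 − 1) + O(ln n)

Stirling: ln((4n)!) = 4n ln(4n) − 4n + O(ln n).
  S_n = 4n ln(4n) − 4n − 4n ln(n/34) + O(ln n)
      = 4n ln(4n) − 4n ln n + 4n ln 34 − 4n + O(ln n)
      = 4n ln 4 + 4n ln 34 − 4n + O(ln n)
      = 4n (ln 136 − 1) + O(ln n).
Numerically ln(136) − 1 ≈ 3.9127.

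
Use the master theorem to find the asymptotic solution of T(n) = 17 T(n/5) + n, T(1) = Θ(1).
T(n) = Θ(n^(log_5 17))

Master theorem: compare f(n) = n to n^(log_5 17) where log_5 17 ≈ 1.760. Since 1 < log_5 17, we have f(n) = O(n^(log_5 17 − ε)) for some ε > 0 — Case 1. Hence T(n) = Θ(n^(log_5 17)).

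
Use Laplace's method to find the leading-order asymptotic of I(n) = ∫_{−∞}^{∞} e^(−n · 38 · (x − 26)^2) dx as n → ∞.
I(n) = sqrt(π/(38n))

Here φ(x) = 38 · (x − 26)^2 has its unique minimum at x* = 26 with φ(x*) = 0 and φ''(x*) = 76. Laplace's method gives
  I(n) ~ e^(−n φ(x*)) · sqrt(2π / (n · φ''(x*))) = sqrt(2π / (76n)) = sqrt(π/(38n)).
This is exact: substituting u = (x − 26)·sqrt(38n) gives I(n) = (1/sqrt(38n)) ∫_{−∞}^{∞} e^(−u^2) du = sqrt(π/(38n)).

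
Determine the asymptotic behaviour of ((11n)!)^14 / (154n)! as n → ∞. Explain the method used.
((11n)!)^14/(154n)! ~ ((2π·11n)^(13/2) / sqrt(14)) · 14^(−14·11n)  →  0

Write N = 11n. Stirling: N! ~ sqrt(2π N)(N/e)^N and (14N)! ~ sqrt(2π·14N)·(14N/e)^(14N).
  (N!)^14/(14N)! ~ (2π N)^(14/2) (N/e)^(14N) / [sqrt(2π·14N) (14N/e)^(14N)]
     = (2π N)^(14/2) / sqrt(2π·14N) · (N/(14N))^(14N)
     = (2π N)^((14−1)/2) / sqrt(14) · 14^(−14N).
Since 14^14 > 1, the factor 14^(−14N) decays exponentially, so the ratio → 0. Substituting N = 11n gives the stated form.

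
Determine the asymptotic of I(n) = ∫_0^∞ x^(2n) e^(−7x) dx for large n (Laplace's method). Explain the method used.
I(n) ~ (sqrt(2π·2n) / 7) · (2n/(7e))^(2n)

Write the integrand as exp(2n ln x − 7x) and set f(x) = 2n ln x − 7x. Then f'(x) = 2n/x − 7 = 0 at x* = 2n/7, and f''(x*) = −2n/x*^2 = −7^2/(2n). Laplace's method (interior maximum) gives
  I(n) ~ e^(f(x*)) · sqrt(2π / |f''(x*)|)
        = exp(2n ln(2n/7) − 2n) · sqrt(2π · 2n / 7^2)
        = (2n/7)^(2n) e^(−2n) · sqrt(2π·2n) / 7
        = (sqrt(2π·2n) / 7) · (2n/(7e))^(2n).
This matches Γ(2n+1)/7^(2n+1) with Stirling applied to Γ.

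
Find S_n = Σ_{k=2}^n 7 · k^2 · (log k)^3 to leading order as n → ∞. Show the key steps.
S_n ~ 7 · n^3 · (log n)^3 / 3

By integral comparison, S_n = ∫_1^n 7 · x^2 · (log x)^3 dx + O(n^2 · (log n)^3). For the integral, the leading term of ∫_1^n x^2 (log x)^3 dx is n^3/3 · (log n)^3 (by repeated integration by parts; each step lowers the log-exponent and produces a relatively O(1/log n) correction). Hence S_n ~ 7 · n^3 · (log n)^3 / 3.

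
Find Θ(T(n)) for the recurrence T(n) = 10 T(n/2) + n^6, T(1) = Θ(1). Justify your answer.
T(n) = Θ(n^6)

log_2 10 ≈ 3.322. f(n) = n^6 dominates n^(log_2 10) since 6 > 3.322, and the regularity condition a·f(n/b) = 10·(n/2)^6 = (10/64)·n^6 ≤ c·f(n) holds with c = 10/64 ≈ 0.156 < 1. So this is Case 3: T(n) = Θ(f(n)) = Θ(n^6).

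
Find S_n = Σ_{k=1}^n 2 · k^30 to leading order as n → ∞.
S_n ~ 2 · n^31 / 31

By integral comparison (Euler-Maclaurin), Σ_{k=1}^n 2 · k^30 = 2 · ∫_0^n x^30 dx + O(n^30) = 2 · n^31/31 + O(n^30). (Equivalently, Faulhaber's formula gives the same leading term.)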